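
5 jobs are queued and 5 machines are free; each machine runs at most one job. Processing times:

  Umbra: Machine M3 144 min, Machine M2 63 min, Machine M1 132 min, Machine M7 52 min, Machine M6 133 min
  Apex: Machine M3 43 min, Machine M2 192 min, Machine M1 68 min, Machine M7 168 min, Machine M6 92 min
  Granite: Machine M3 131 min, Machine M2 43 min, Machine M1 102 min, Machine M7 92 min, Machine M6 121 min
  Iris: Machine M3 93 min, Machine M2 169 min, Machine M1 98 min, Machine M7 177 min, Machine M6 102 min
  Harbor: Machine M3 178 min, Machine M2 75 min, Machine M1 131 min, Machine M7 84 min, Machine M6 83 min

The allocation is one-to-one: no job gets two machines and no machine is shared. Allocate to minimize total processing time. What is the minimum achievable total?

Optimal: Umbra→Machine M7 (52 min), Apex→Machine M3 (43 min), Granite→Machine M2 (43 min), Iris→Machine M1 (98 min), Harbor→Machine M6 (83 min) — total 52+43+43+98+83 = 319 min.
Next-best assignment: Umbra→Machine M7, Apex→Machine M1, Granite→Machine M2, Iris→Machine M3, Harbor→Machine M6 = 339 min.
Swapping Apex↔Harbor (Apex→Machine M6 92 min, Harbor→Machine M3 178 min) adds 144.

Min total: 319 min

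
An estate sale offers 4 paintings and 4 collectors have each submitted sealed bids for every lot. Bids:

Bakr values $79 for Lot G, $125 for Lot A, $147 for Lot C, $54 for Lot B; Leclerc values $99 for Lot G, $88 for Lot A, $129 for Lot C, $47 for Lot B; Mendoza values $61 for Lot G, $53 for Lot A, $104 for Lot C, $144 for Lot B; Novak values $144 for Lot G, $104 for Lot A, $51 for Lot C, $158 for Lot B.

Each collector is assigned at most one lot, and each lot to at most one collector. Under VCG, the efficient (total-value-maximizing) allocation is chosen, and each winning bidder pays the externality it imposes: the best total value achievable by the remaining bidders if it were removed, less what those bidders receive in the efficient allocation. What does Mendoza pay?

Mendoza pays $14.

Efficient allocation: Bakr→Lot A ($125), Leclerc→Lot C ($129), Mendoza→Lot B ($144), Novak→Lot G ($144); total welfare W = $542.
Mendoza receives Lot B at value $144, so the others get W − 144 = $398.
Without Mendoza: best allocation of the remaining 3 bidders over all 4 lots is Bakr→Lot A ($125), Leclerc→Lot C ($129), Novak→Lot B ($158), total $412.
VCG payment = (others' best without Mendoza) − (others' welfare with Mendoza) = 412 − 398 = $14.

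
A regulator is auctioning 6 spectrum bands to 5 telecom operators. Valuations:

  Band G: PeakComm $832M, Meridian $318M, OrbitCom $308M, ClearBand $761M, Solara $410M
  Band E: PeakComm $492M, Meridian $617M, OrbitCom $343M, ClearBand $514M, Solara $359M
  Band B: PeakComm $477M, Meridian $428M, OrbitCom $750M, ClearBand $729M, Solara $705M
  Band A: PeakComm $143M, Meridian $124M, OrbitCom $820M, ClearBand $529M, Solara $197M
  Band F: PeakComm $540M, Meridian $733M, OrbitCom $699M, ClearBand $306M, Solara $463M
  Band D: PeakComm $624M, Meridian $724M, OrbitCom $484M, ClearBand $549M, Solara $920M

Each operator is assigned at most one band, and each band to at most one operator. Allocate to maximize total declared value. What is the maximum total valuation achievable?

Max total: $4034M

This is a one-to-one assignment (maximum-weight bipartite matching).
Optimal: PeakComm→Band G ($832M), Meridian→Band F ($733M), OrbitCom→Band A ($820M), ClearBand→Band B ($729M), Solara→Band D ($920M) — total 832+733+820+729+920 = $4034M.
Swapping ClearBand↔OrbitCom (ClearBand→Band A $529M, OrbitCom→Band B $750M) loses 270.
Checked against all permutations: $4034M is optimal.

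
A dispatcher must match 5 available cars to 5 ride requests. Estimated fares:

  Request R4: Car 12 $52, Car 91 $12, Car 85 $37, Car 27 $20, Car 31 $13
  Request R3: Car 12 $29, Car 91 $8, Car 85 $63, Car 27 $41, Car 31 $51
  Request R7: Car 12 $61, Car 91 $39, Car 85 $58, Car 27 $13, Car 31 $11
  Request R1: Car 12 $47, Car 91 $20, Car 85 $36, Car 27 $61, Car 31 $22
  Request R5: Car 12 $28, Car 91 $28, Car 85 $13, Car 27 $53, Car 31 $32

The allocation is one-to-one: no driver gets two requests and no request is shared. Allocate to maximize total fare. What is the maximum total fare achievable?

Max total: $250

Treat this as an assignment problem: match each driver to one request.
Optimal: Car 12→Request R4 ($52), Car 91→Request R5 ($28), Car 85→Request R7 ($58), Car 27→Request R1 ($61), Car 31→Request R3 ($51) — total 52+28+58+61+51 = $250.
Row-greedy (each driver in turn takes its best remaining request) gives $226, worse by 24.
Swapping Car 27↔Car 31 (Car 27→Request R3 $41, Car 31→Request R1 $22) loses 49.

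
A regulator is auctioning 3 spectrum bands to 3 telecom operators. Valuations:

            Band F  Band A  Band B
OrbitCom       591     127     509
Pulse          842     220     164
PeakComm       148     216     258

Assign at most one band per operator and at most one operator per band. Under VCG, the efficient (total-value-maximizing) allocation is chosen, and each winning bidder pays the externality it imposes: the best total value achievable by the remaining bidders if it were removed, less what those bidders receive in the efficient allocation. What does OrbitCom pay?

Efficient allocation: OrbitCom→Band B ($509M), Pulse→Band F ($842M), PeakComm→Band A ($216M); total welfare W = $1567M.
OrbitCom receives Band B at value $509M, so the others get W − 509 = $1058M.
Without OrbitCom: best allocation of the remaining 2 bidders over all 3 bands is Pulse→Band F ($842M), PeakComm→Band B ($258M), total $1100M.
VCG payment = (others' best without OrbitCom) − (others' welfare with OrbitCom) = 1100 − 1058 = $42M.

OrbitCom pays $42M.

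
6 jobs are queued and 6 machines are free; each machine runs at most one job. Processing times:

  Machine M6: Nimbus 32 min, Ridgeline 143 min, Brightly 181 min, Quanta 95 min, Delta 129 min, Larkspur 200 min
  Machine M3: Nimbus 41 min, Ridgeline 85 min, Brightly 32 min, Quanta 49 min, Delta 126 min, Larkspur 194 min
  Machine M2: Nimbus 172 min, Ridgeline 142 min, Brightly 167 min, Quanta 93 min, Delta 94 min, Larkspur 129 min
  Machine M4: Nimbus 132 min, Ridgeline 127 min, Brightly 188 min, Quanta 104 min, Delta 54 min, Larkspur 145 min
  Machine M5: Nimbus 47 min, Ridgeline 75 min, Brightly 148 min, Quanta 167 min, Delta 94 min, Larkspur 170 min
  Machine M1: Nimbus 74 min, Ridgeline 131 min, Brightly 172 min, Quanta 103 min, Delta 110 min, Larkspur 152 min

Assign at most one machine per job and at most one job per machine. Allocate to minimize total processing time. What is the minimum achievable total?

Min total: 425 min

This is the linear assignment problem.
Optimal: Nimbus→Machine M6 (32 min), Ridgeline→Machine M5 (75 min), Brightly→Machine M3 (32 min), Quanta→Machine M1 (103 min), Delta→Machine M4 (54 min), Larkspur→Machine M2 (129 min) — total 32+75+32+103+54+129 = 425 min.
Min-entry greedy (repeatedly take the single cheapest remaining cell) gives 438 min, worse by 13.
Swapping Delta↔Brightly (Delta→Machine M3 126 min, Brightly→Machine M4 188 min) adds 228.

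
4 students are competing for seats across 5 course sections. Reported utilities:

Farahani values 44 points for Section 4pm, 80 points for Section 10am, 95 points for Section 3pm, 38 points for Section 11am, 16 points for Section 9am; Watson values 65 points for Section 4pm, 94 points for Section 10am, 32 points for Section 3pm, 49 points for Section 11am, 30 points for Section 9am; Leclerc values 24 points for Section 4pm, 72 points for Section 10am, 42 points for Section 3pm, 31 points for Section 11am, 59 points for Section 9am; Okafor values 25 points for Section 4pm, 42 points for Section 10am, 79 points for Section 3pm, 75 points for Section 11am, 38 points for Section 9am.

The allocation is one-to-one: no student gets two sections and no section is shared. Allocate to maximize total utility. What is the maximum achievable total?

Maximum total: 323 points

Optimal: Farahani→Section 3pm (95 points), Watson→Section 10am (94 points), Leclerc→Section 9am (59 points), Okafor→Section 11am (75 points) — total 95+94+59+75 = 323 points.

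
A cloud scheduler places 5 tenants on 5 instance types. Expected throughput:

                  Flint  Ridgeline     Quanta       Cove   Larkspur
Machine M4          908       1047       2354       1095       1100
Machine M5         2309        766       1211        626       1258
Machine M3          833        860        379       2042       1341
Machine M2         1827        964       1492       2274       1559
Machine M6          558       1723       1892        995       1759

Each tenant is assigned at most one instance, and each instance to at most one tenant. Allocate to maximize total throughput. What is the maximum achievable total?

This is the linear assignment problem.
Optimal: Flint→Machine M5 (2309 ops/s), Ridgeline→Machine M6 (1723 ops/s), Quanta→Machine M4 (2354 ops/s), Cove→Machine M2 (2274 ops/s), Larkspur→Machine M3 (1341 ops/s) — total 2309+1723+2354+2274+1341 = 10001 ops/s.
Max-entry greedy (repeatedly take the single best remaining cell) gives 9556 ops/s, worse by 445.
Next-best assignment: Flint→Machine M5, Ridgeline→Machine M6, Quanta→Machine M4, Cove→Machine M3, Larkspur→Machine M2 = 9987 ops/s.
Every other assignment is strictly worse.

Maximum total: 10001 ops/s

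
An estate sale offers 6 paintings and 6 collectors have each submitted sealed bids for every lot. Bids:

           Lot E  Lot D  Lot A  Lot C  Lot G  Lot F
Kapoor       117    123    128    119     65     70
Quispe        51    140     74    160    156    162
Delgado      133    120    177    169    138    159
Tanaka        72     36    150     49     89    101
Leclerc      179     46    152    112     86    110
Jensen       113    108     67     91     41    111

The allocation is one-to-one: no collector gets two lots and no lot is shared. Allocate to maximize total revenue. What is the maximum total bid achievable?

Optimal: Kapoor→Lot D ($123), Quispe→Lot G ($156), Delgado→Lot C ($169), Tanaka→Lot A ($150), Leclerc→Lot E ($179), Jensen→Lot F ($111) — total 123+156+169+150+179+111 = $888.
Column-greedy (each lot in turn goes to its best remaining collector) gives $815, worse by 73.
Next-best assignment: Kapoor→Lot C, Quispe→Lot G, Delgado→Lot F, Tanaka→Lot A, Leclerc→Lot E, Jensen→Lot D = $871.
Swapping Delgado↔Quispe (Delgado→Lot G $138, Quispe→Lot C $160) loses 27.

Max total: $888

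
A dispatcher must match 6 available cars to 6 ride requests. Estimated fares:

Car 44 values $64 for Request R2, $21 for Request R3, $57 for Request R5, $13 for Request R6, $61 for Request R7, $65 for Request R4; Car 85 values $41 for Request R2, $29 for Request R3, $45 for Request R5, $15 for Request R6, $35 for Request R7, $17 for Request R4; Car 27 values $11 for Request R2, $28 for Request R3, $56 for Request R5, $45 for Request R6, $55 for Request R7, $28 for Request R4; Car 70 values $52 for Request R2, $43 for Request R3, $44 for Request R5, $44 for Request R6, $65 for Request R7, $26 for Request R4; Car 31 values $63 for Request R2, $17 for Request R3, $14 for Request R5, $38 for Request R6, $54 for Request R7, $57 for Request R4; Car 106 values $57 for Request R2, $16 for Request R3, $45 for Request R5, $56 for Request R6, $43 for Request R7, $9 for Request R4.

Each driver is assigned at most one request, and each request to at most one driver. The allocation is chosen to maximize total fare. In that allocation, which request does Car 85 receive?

Treat this as an assignment problem: match each driver to one request.
Optimal: Car 44→Request R4 ($65), Car 85→Request R3 ($29), Car 27→Request R5 ($56), Car 70→Request R7 ($65), Car 31→Request R2 ($63), Car 106→Request R6 ($56) — total 65+29+56+65+63+56 = $334.
Column-greedy (each request in turn goes to its best remaining driver) gives $290, worse by 44.
Checked against all permutations: $334 is optimal.
Car 85's own top request is Request R5 ($45), but forcing Car 85→Request R5 and reassigning the rest optimally gives only $327 — worse by 7.

Car 85 receives Request R3.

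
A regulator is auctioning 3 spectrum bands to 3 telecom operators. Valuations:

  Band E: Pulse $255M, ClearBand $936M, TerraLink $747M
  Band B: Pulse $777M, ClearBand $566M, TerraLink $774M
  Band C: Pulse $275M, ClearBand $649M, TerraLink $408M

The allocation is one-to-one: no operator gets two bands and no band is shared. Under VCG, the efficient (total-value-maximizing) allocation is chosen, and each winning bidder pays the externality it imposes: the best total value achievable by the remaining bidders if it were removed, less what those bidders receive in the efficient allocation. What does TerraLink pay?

TerraLink pays $287M.

Efficient allocation: Pulse→Band B ($777M), ClearBand→Band C ($649M), TerraLink→Band E ($747M); total welfare W = $2173M.
TerraLink receives Band E at value $747M, so the others get W − 747 = $1426M.
Without TerraLink: best allocation of the remaining 2 bidders over all 3 bands is Pulse→Band B ($777M), ClearBand→Band E ($936M), total $1713M.
VCG payment = (others' best without TerraLink) − (others' welfare with TerraLink) = 1713 − 1426 = $287M.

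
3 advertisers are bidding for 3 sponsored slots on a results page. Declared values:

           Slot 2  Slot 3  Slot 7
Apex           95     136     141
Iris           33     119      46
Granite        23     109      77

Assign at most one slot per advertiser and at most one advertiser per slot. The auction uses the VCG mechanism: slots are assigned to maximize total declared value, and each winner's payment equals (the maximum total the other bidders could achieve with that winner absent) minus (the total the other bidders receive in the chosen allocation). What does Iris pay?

Iris pays $78.

Efficient allocation: Apex→Slot 2 ($95), Iris→Slot 3 ($119), Granite→Slot 7 ($77); total welfare W = $291.
Iris receives Slot 3 at value $119, so the others get W − 119 = $172.
Without Iris: best allocation of the remaining 2 bidders over all 3 slots is Apex→Slot 7 ($141), Granite→Slot 3 ($109), total $250.
VCG payment = (others' best without Iris) − (others' welfare with Iris) = 250 − 172 = $78.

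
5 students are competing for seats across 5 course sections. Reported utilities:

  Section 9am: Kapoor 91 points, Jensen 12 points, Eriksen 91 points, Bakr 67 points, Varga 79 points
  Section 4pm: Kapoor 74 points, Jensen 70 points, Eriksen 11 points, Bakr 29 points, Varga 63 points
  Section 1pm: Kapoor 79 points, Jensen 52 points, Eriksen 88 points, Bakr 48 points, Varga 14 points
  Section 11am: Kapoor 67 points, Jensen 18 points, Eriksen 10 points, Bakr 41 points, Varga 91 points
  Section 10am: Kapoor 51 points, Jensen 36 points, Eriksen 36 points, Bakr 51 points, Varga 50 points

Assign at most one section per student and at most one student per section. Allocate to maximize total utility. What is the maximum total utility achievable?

Max total: 391 points

Optimal: Kapoor→Section 9am (91 points), Jensen→Section 4pm (70 points), Eriksen→Section 1pm (88 points), Bakr→Section 10am (51 points), Varga→Section 11am (91 points) — total 91+70+88+51+91 = 391 points.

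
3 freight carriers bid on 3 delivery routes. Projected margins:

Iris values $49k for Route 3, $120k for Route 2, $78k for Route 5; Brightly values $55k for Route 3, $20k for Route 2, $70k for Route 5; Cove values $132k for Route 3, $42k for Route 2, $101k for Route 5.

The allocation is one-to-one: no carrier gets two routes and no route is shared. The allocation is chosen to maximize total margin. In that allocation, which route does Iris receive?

Treat this as an assignment problem: match each carrier to one route.
Optimal: Iris→Route 2 ($120k), Brightly→Route 5 ($70k), Cove→Route 3 ($132k) — total 120+70+132 = $322k.
Checked against all permutations: $322k is optimal.

Iris receives Route 2.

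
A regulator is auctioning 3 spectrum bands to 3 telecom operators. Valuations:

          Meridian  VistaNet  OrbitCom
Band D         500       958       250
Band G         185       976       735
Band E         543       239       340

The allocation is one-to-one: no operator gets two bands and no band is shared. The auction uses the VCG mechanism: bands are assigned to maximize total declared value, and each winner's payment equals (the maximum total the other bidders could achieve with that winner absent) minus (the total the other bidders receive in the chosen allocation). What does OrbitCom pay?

Efficient allocation: Meridian→Band E ($543M), VistaNet→Band D ($958M), OrbitCom→Band G ($735M); total welfare W = $2236M.
OrbitCom receives Band G at value $735M, so the others get W − 735 = $1501M.
Without OrbitCom: best allocation of the remaining 2 bidders over all 3 bands is Meridian→Band E ($543M), VistaNet→Band G ($976M), total $1519M.
VCG payment = (others' best without OrbitCom) − (others' welfare with OrbitCom) = 1519 − 1501 = $18M.

OrbitCom pays $18M.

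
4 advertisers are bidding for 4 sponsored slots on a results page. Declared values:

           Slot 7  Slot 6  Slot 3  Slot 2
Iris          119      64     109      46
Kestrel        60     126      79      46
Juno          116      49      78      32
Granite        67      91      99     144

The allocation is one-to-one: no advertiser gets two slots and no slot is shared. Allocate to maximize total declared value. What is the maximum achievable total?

Maximum total: $495

Optimal: Iris→Slot 3 ($109), Kestrel→Slot 6 ($126), Juno→Slot 7 ($116), Granite→Slot 2 ($144) — total 109+126+116+144 = $495.
Next-best assignment: Iris→Slot 7, Kestrel→Slot 6, Juno→Slot 3, Granite→Slot 2 = $467.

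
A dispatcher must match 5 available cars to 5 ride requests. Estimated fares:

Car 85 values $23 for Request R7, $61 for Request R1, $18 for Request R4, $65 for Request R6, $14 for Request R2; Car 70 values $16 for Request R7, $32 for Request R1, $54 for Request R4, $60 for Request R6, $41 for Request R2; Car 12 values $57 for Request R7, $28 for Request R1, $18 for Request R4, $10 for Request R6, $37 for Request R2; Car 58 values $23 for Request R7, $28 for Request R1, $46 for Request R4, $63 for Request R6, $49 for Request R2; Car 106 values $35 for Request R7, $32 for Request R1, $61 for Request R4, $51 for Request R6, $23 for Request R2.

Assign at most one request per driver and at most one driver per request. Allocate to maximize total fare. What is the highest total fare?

Optimal: Car 85→Request R1 ($61), Car 70→Request R6 ($60), Car 12→Request R7 ($57), Car 58→Request R2 ($49), Car 106→Request R4 ($61) — total 61+60+57+49+61 = $288.
Row-greedy (each driver in turn takes its best remaining request) gives $257, worse by 31.
Next-best assignment: Car 85→Request R1, Car 70→Request R2, Car 12→Request R7, Car 58→Request R6, Car 106→Request R4 = $283.
Swapping Car 106↔Car 85 (Car 106→Request R1 $32, Car 85→Request R4 $18) loses 72.
No other one-to-one assignment exceeds $288.

Max total: $288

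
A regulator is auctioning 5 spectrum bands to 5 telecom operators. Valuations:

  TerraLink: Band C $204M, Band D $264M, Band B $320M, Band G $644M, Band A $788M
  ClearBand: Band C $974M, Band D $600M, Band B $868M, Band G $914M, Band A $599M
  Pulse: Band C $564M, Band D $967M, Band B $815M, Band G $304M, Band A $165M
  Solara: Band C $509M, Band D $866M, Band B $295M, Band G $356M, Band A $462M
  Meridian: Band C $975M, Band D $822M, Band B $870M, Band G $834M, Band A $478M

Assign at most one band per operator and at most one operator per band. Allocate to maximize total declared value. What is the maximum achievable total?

Max total: $4358M

This is a one-to-one assignment (maximum-weight bipartite matching).
Optimal: TerraLink→Band A ($788M), ClearBand→Band G ($914M), Pulse→Band B ($815M), Solara→Band D ($866M), Meridian→Band C ($975M) — total 788+914+815+866+975 = $4358M.
Swapping TerraLink↔ClearBand (TerraLink→Band G $644M, ClearBand→Band A $599M) loses 459.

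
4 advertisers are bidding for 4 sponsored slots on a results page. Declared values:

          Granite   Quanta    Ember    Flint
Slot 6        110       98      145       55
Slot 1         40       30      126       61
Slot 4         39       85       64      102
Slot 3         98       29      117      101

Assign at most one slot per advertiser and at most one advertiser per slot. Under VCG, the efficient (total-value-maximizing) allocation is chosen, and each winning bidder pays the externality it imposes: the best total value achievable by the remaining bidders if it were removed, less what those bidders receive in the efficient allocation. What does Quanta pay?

Quanta pays $19.

Efficient allocation: Granite→Slot 3 ($98), Quanta→Slot 6 ($98), Ember→Slot 1 ($126), Flint→Slot 4 ($102); total welfare W = $424.
Quanta receives Slot 6 at value $98, so the others get W − 98 = $326.
Without Quanta: best allocation of the remaining 3 bidders over all 4 slots is Granite→Slot 3 ($98), Ember→Slot 6 ($145), Flint→Slot 4 ($102), total $345.
VCG payment = (others' best without Quanta) − (others' welfare with Quanta) = 345 − 326 = $19.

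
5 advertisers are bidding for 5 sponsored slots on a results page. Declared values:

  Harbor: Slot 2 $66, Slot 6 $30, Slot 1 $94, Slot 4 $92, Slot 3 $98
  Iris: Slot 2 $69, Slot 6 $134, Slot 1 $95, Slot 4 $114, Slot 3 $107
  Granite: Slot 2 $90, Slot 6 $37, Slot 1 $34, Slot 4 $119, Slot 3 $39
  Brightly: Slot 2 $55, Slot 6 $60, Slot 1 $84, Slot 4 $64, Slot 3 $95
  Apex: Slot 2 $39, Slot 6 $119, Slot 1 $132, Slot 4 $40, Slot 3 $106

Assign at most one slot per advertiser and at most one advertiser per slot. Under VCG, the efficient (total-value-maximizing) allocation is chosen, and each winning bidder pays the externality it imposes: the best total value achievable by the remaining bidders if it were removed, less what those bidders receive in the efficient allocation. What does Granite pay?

Granite pays $26.

Efficient allocation: Harbor→Slot 2 ($66), Iris→Slot 6 ($134), Granite→Slot 4 ($119), Brightly→Slot 3 ($95), Apex→Slot 1 ($132); total welfare W = $546.
Granite receives Slot 4 at value $119, so the others get W − 119 = $427.
Without Granite: best allocation of the remaining 4 bidders over all 5 slots is Harbor→Slot 4 ($92), Iris→Slot 6 ($134), Brightly→Slot 3 ($95), Apex→Slot 1 ($132), total $453.
VCG payment = (others' best without Granite) − (others' welfare with Granite) = 453 − 427 = $26.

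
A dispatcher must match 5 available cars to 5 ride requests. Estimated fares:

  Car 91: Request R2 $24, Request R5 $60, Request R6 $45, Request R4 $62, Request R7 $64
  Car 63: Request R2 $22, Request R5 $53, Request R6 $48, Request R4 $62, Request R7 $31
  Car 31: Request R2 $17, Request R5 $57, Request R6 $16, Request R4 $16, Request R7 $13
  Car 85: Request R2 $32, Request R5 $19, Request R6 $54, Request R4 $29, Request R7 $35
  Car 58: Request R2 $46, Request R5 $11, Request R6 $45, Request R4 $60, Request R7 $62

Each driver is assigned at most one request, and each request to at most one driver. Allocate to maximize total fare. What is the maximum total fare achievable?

Optimal: Car 91→Request R7 ($64), Car 63→Request R4 ($62), Car 31→Request R5 ($57), Car 85→Request R6 ($54), Car 58→Request R2 ($46) — total 64+62+57+54+46 = $283.
Column-greedy (each request in turn goes to its best remaining driver) gives $235, worse by 48.
Swapping Car 85↔Car 63 (Car 85→Request R4 $29, Car 63→Request R6 $48) loses 39.
No other one-to-one assignment exceeds $283.

Maximum total: $283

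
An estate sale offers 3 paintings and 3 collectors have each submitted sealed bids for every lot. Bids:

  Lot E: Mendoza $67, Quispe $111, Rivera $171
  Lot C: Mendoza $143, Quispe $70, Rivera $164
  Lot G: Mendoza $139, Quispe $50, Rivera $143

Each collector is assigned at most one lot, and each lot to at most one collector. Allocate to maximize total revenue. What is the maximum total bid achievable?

This is a one-to-one assignment (maximum-weight bipartite matching).
Optimal: Mendoza→Lot G ($139), Quispe→Lot E ($111), Rivera→Lot C ($164) — total 139+111+164 = $414.
Swapping Mendoza↔Rivera (Mendoza→Lot C $143, Rivera→Lot G $143) loses 17.

Max total: $414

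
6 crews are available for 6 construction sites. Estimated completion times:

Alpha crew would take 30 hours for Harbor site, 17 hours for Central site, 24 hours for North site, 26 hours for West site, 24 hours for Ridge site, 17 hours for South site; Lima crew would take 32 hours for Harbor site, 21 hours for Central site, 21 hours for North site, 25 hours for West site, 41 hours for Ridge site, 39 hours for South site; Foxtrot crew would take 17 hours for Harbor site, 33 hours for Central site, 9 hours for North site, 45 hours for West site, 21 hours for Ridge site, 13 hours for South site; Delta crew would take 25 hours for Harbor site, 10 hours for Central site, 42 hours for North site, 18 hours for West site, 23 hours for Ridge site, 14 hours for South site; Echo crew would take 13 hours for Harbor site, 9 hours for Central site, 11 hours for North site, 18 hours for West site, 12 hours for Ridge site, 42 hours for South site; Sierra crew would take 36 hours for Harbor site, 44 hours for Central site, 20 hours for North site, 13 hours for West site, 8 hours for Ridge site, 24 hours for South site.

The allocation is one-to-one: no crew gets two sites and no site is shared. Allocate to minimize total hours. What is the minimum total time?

Min total: 82 hours

This is the linear assignment problem.
Optimal: Alpha crew→South site (17 hours), Lima crew→West site (25 hours), Foxtrot crew→North site (9 hours), Delta crew→Central site (10 hours), Echo crew→Harbor site (13 hours), Sierra crew→Ridge site (8 hours) — total 17+25+9+10+13+8 = 82 hours.
Row-greedy (each crew in turn takes its cheapest remaining site) gives 117 hours, worse by 35.
No other one-to-one assignment undercuts 82 hours.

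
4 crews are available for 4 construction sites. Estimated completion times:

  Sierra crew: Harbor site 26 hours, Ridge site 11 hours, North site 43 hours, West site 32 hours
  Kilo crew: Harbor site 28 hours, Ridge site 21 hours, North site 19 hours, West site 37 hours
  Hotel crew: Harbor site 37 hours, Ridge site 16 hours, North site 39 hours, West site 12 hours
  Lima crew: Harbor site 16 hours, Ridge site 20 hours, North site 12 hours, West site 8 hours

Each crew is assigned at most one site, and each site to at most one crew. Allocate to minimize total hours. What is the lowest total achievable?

Minimum total: 58 hours

Optimal: Sierra crew→Ridge site (11 hours), Kilo crew→North site (19 hours), Hotel crew→West site (12 hours), Lima crew→Harbor site (16 hours) — total 11+19+12+16 = 58 hours.
Min-entry greedy (repeatedly take the single cheapest remaining cell) gives 75 hours, worse by 17.
Swapping Kilo crew↔Hotel crew (Kilo crew→West site 37 hours, Hotel crew→North site 39 hours) adds 45.
Every other assignment is strictly worse.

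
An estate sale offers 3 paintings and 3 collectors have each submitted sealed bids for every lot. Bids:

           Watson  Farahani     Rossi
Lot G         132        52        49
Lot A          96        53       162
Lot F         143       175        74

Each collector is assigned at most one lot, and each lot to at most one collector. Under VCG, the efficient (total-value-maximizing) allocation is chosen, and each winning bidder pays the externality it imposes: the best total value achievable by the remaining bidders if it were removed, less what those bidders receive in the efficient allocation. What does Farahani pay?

Efficient allocation: Watson→Lot G ($132), Farahani→Lot F ($175), Rossi→Lot A ($162); total welfare W = $469.
Farahani receives Lot F at value $175, so the others get W − 175 = $294.
Without Farahani: best allocation of the remaining 2 bidders over all 3 lots is Watson→Lot F ($143), Rossi→Lot A ($162), total $305.
VCG payment = (others' best without Farahani) − (others' welfare with Farahani) = 305 − 294 = $11.

Farahani pays $11.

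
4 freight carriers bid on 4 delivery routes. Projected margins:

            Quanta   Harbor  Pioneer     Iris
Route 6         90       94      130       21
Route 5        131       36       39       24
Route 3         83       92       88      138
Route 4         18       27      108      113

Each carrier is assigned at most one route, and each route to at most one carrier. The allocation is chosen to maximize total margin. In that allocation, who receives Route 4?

This is the linear assignment problem.
Optimal: Quanta→Route 5 ($131k), Harbor→Route 6 ($94k), Pioneer→Route 4 ($108k), Iris→Route 3 ($138k) — total 131+94+108+138 = $471k.
Column-greedy (each route in turn goes to its best remaining carrier) gives $426k, worse by 45.
Pioneer's own top route is Route 6 ($130k), but forcing Pioneer→Route 6 and reassigning the rest optimally gives only $466k — worse by 5.

Pioneer receives Route 4.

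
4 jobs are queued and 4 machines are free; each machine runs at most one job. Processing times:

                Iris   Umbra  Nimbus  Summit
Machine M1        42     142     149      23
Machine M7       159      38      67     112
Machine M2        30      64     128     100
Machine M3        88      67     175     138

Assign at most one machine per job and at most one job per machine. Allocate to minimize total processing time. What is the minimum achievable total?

Optimal: Iris→Machine M2 (30 min), Umbra→Machine M3 (67 min), Nimbus→Machine M7 (67 min), Summit→Machine M1 (23 min) — total 30+67+67+23 = 187 min.
Column-greedy (each machine in turn goes to its cheapest remaining job) gives 266 min, worse by 79.

Minimum total: 187 min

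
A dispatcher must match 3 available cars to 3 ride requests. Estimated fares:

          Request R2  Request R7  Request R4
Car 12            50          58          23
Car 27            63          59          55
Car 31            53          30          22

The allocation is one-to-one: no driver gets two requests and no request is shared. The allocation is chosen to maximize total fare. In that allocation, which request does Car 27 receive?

Car 27 receives Request R4.

Optimal: Car 12→Request R7 ($58), Car 27→Request R4 ($55), Car 31→Request R2 ($53) — total 58+55+53 = $166.
Row-greedy (each driver in turn takes its best remaining request) gives $143, worse by 23.
Swapping Car 31↔Car 12 (Car 31→Request R7 $30, Car 12→Request R2 $50) loses 31.
Checked against all permutations: $166 is optimal.
Car 27's own top request is Request R2 ($63), but forcing Car 27→Request R2 and reassigning the rest optimally gives only $143 — worse by 23.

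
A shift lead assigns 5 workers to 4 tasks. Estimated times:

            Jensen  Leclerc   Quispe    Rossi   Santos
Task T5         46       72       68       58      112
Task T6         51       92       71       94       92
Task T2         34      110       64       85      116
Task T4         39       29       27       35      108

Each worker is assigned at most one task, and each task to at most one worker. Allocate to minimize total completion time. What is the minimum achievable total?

Minimum total: 192 min

This is a one-to-one assignment (minimum-cost bipartite matching).
Optimal: Rossi→Task T5 (58 min), Quispe→Task T6 (71 min), Jensen→Task T2 (34 min), Leclerc→Task T4 (29 min) — total 58+71+34+29 = 192 min.
Column-greedy (each task in turn goes to its cheapest remaining worker) gives 231 min, worse by 39.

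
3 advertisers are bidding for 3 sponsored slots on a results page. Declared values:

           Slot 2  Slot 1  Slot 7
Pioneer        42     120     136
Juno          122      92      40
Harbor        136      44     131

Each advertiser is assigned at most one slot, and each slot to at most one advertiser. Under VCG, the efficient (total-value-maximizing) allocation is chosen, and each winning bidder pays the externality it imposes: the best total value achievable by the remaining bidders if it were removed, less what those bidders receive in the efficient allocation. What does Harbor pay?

Harbor pays $16.

Efficient allocation: Pioneer→Slot 1 ($120), Juno→Slot 2 ($122), Harbor→Slot 7 ($131); total welfare W = $373.
Harbor receives Slot 7 at value $131, so the others get W − 131 = $242.
Without Harbor: best allocation of the remaining 2 bidders over all 3 slots is Pioneer→Slot 7 ($136), Juno→Slot 2 ($122), total $258.
VCG payment = (others' best without Harbor) − (others' welfare with Harbor) = 258 − 242 = $16.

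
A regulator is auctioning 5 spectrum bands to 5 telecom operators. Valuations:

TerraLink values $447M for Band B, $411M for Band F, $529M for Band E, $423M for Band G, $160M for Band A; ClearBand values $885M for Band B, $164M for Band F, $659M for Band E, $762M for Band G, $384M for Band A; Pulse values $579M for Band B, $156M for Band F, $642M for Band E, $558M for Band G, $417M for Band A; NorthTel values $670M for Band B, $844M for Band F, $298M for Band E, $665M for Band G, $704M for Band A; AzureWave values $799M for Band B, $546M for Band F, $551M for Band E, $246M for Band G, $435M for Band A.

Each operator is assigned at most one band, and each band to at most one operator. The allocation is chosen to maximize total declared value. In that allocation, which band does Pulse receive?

Pulse receives Band A.

Optimal: TerraLink→Band E ($529M), ClearBand→Band G ($762M), Pulse→Band A ($417M), NorthTel→Band F ($844M), AzureWave→Band B ($799M) — total 529+762+417+844+799 = $3351M.
Column-greedy (each band in turn goes to its best remaining operator) gives $3229M, worse by 122.
Pulse's own top band is Band E ($642M), but forcing Pulse→Band E and reassigning the rest optimally gives only $3318M — worse by 33.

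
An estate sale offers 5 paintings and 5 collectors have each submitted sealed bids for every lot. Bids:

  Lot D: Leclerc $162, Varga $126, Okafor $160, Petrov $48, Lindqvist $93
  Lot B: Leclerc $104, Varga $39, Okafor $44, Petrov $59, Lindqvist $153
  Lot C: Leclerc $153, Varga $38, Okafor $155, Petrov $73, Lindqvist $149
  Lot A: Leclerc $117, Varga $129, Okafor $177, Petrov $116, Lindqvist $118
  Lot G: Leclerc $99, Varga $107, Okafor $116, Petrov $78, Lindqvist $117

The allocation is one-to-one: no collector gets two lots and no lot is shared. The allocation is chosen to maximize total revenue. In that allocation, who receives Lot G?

This is a one-to-one assignment (maximum-weight bipartite matching).
Optimal: Leclerc→Lot D ($162), Varga→Lot G ($107), Okafor→Lot C ($155), Petrov→Lot A ($116), Lindqvist→Lot B ($153) — total 162+107+155+116+153 = $693.
Row-greedy (each collector in turn takes its best remaining lot) gives $677, worse by 16.
Swapping Varga↔Petrov (Varga→Lot A $129, Petrov→Lot G $78) loses 16.
Varga's own top lot is Lot A ($129), but forcing Varga→Lot A and reassigning the rest optimally gives only $677 — worse by 16.

Varga receives Lot G.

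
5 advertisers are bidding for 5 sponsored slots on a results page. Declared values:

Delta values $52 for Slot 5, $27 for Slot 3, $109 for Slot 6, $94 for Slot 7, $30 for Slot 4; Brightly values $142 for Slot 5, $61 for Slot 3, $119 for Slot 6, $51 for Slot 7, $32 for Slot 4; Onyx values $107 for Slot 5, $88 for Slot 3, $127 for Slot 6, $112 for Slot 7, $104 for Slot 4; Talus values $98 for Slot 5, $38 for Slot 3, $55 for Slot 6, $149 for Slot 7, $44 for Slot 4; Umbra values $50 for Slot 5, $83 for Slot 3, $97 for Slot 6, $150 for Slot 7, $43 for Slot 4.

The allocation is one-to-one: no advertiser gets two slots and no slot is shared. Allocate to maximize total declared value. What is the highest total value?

Max total: $587

Optimal: Delta→Slot 6 ($109), Brightly→Slot 5 ($142), Onyx→Slot 4 ($104), Talus→Slot 7 ($149), Umbra→Slot 3 ($83) — total 109+142+104+149+83 = $587.
Max-entry greedy (repeatedly take the single best remaining cell) gives $490, worse by 97.
Swapping Talus↔Umbra (Talus→Slot 3 $38, Umbra→Slot 7 $150) loses 44.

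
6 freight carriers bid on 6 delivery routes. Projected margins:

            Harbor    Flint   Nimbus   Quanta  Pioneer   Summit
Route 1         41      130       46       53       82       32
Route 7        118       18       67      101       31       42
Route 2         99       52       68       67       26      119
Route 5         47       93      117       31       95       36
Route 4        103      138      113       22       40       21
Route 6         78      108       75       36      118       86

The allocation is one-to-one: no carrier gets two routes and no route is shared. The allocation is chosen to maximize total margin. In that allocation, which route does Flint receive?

Flint receives Route 1.

Optimal: Harbor→Route 4 ($103k), Flint→Route 1 ($130k), Nimbus→Route 5 ($117k), Quanta→Route 7 ($101k), Pioneer→Route 6 ($118k), Summit→Route 2 ($119k) — total 103+130+117+101+118+119 = $688k.
Column-greedy (each route in turn goes to its best remaining carrier) gives $560k, worse by 128.
Flint's own top route is Route 4 ($138k), but forcing Flint→Route 4 and reassigning the rest optimally gives only $663k — worse by 25.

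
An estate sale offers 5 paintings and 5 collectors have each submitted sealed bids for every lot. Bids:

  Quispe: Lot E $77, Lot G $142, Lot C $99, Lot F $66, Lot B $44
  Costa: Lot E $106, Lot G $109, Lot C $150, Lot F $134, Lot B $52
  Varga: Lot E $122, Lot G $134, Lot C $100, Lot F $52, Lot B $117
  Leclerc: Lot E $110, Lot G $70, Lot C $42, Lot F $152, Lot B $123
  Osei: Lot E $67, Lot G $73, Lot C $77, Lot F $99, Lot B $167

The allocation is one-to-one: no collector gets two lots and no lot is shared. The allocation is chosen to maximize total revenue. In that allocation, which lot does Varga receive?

This is a one-to-one assignment (maximum-weight bipartite matching).
Optimal: Quispe→Lot G ($142), Costa→Lot C ($150), Varga→Lot E ($122), Leclerc→Lot F ($152), Osei→Lot B ($167) — total 142+150+122+152+167 = $733.
Next-best assignment: Quispe→Lot E, Costa→Lot C, Varga→Lot G, Leclerc→Lot F, Osei→Lot B = $680.
Varga's own top lot is Lot G ($134), but forcing Varga→Lot G and reassigning the rest optimally gives only $680 — worse by 53.

Varga receives Lot E.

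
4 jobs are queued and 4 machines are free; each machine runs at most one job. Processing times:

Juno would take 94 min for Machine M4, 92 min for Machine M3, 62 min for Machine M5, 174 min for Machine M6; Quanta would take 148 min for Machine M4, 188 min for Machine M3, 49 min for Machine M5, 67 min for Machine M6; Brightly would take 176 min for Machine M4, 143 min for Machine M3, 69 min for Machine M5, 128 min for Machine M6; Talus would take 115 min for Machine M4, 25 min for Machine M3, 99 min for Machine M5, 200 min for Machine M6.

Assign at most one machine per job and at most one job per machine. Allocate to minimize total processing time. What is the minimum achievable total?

This is a one-to-one assignment (minimum-cost bipartite matching).
Optimal: Juno→Machine M4 (94 min), Quanta→Machine M6 (67 min), Brightly→Machine M5 (69 min), Talus→Machine M3 (25 min) — total 94+67+69+25 = 255 min.
Column-greedy (each machine in turn goes to its cheapest remaining job) gives 296 min, worse by 41.
Next-best assignment: Juno→Machine M4, Quanta→Machine M5, Brightly→Machine M6, Talus→Machine M3 = 296 min.

Minimum total: 255 min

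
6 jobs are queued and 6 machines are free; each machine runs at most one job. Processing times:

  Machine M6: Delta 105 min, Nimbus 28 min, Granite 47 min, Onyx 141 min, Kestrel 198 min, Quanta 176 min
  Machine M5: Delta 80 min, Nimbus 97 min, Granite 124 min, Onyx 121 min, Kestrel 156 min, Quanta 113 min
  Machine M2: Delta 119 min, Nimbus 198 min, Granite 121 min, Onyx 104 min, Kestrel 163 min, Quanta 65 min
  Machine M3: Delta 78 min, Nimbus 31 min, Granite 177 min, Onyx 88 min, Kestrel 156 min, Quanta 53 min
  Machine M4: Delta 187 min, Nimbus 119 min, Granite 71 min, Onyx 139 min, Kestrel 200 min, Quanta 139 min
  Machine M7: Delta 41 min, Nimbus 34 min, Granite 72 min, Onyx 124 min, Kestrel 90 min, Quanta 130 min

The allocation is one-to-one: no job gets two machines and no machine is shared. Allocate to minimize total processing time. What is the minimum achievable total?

Minimum total: 422 min

This is the linear assignment problem.
Optimal: Delta→Machine M5 (80 min), Nimbus→Machine M6 (28 min), Granite→Machine M4 (71 min), Onyx→Machine M3 (88 min), Kestrel→Machine M7 (90 min), Quanta→Machine M2 (65 min) — total 80+28+71+88+90+65 = 422 min.
Min-entry greedy (repeatedly take the single cheapest remaining cell) gives 453 min, worse by 31.
No other one-to-one assignment undercuts 422 min.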